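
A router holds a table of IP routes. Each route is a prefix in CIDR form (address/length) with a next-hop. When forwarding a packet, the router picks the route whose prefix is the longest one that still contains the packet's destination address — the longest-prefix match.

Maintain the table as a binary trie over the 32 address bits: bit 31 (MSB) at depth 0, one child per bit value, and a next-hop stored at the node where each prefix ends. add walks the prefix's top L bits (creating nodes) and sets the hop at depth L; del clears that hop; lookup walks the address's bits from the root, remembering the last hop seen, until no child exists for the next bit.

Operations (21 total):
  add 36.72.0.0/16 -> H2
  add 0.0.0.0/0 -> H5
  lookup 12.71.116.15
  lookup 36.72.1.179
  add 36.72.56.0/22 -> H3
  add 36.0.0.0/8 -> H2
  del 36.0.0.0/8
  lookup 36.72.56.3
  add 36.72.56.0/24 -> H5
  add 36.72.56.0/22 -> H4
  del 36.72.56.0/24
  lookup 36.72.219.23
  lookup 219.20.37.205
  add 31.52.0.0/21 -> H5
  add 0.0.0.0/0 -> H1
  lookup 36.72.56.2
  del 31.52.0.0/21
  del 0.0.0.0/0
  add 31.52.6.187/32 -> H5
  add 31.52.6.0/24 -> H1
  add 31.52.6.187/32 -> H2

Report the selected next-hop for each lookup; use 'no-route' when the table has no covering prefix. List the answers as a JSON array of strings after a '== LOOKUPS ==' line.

Process each operation:
  add 36.72.0.0/16 -> H2 at depth 16
  add 0.0.0.0/0 -> H5 at depth 0
  ? 12.71.116.15  path d0:H5→d1:-→d2:-  best=H5
  ? 36.72.1.179  path d0:H5→d1:-→d2:-→d3:-→d4:-→d5:-→d6:-→d7:-→d8:-→d9:-→d10:-→d11:-→d12:-→d13:-→d14:-→d15:-→d16:H2  best=H2
  add 36.72.56.0/22 -> H3 at depth 22
  add 36.0.0.0/8 -> H2 at depth 8
  - 36.0.0.0/8 clear@8
  ? 36.72.56.3  path d0:H5→d1:-→d2:-→d3:-→d4:-→d5:-→d6:-→d7:-→d8:-→d9:-→d10:-→d11:-→d12:-→d13:-→d14:-→d15:-→d16:H2→d17:-→d18:-→d19:-→d20:-→d21:-→d22:H3  best=H3
  add 36.72.56.0/24 -> H5 at depth 24
  add 36.72.56.0/22 -> H4 at depth 22
  - 36.72.56.0/24 clear@24
  ? 36.72.219.23  path d0:H5→d1:-→d2:-→d3:-→d4:-→d5:-→d6:-→d7:-→d8:-→d9:-→d10:-→d11:-→d12:-→d13:-→d14:-→d15:-→d16:H2  best=H2
  ? 219.20.37.205  path d0:H5  best=H5
  add 31.52.0.0/21 -> H5 at depth 21
  add 0.0.0.0/0 -> H1 at depth 0
  ? 36.72.56.2  path d0:H1→d1:-→d2:-→d3:-→d4:-→d5:-→d6:-→d7:-→d8:-→d9:-→d10:-→d11:-→d12:-→d13:-→d14:-→d15:-→d16:H2→d17:-→d18:-→d19:-→d20:-→d21:-→d22:H4→d23:-→d24:-  best=H4
  - 31.52.0.0/21 clear@21
  - 0.0.0.0/0 clear@0
  add 31.52.6.187/32 -> H5 at depth 32
  add 31.52.6.0/24 -> H1 at depth 24
  add 31.52.6.187/32 -> H2 at depth 32

== LOOKUPS ==
["H5","H2","H3","H2","H5","H4"]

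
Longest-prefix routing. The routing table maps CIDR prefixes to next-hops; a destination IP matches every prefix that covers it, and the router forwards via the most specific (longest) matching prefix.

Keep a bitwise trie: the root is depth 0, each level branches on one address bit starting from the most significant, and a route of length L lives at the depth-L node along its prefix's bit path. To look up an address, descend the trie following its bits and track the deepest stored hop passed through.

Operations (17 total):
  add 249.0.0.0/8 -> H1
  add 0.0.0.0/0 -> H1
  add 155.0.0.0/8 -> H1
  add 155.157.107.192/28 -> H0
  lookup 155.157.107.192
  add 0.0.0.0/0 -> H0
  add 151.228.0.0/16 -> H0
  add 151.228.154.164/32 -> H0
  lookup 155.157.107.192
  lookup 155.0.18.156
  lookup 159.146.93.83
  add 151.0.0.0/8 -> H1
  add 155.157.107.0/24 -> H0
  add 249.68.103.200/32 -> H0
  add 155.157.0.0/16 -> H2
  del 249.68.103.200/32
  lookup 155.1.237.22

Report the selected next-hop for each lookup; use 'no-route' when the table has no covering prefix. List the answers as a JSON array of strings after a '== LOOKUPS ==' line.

Process each operation:
  + 249.0.0.0/8 (H1) depth=8
  + 0.0.0.0/0 (H1) depth=0
  + 155.0.0.0/8 (H1) depth=8
  + 155.157.107.192/28 (H0) depth=28
  Q 155.157.107.192: descend 1001101110011101011010111100 ; hops seen [H1,H1,H0] ; pick H0
  + 0.0.0.0/0 (H0) depth=0
  + 151.228.0.0/16 (H0) depth=16
  + 151.228.154.164/32 (H0) depth=32
  Q 155.157.107.192: descend 1001101110011101011010111100 ; hops seen [H0,H1,H0] ; pick H0
  Q 155.0.18.156: descend 10011011 ; hops seen [H0,H1] ; pick H1
  Q 159.146.93.83: descend 10011 ; hops seen [H0] ; pick H0
  + 151.0.0.0/8 (H1) depth=8
  + 155.157.107.0/24 (H0) depth=24
  + 249.68.103.200/32 (H0) depth=32
  + 155.157.0.0/16 (H2) depth=16
  - 249.68.103.200/32 clear@32
  Q 155.1.237.22: descend 10011011 ; hops seen [H0,H1] ; pick H1

== LOOKUPS ==
["H0","H0","H1","H0","H1"]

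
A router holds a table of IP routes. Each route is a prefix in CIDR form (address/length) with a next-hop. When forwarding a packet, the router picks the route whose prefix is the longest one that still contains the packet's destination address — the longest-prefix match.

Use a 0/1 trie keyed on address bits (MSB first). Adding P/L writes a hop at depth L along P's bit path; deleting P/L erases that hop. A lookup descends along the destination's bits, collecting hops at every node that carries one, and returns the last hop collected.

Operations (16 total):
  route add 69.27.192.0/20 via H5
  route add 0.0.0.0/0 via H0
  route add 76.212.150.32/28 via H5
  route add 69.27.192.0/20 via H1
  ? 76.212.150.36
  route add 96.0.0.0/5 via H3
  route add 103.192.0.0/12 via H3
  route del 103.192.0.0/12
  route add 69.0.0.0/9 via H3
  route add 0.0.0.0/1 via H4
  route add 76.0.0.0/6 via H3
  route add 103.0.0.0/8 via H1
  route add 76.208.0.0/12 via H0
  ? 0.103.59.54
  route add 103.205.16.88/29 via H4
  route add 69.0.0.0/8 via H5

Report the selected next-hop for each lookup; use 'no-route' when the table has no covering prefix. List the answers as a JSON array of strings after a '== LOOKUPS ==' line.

Process each operation:
  add 69.27.192.0/20 -> H5 at depth 20
  add 0.0.0.0/0 -> H0 at depth 0
  add 76.212.150.32/28 -> H5 at depth 28
  add 69.27.192.0/20 -> H1 at depth 20
  ? 76.212.150.36  path d0:H0→d1:-→d2:-→d3:-→d4:-→d5:-→d6:-→d7:-→d8:-→d9:-→d10:-→d11:-→d12:-→d13:-→d14:-→d15:-→d16:-→d17:-→d18:-→d19:-→d20:-→d21:-→d22:-→d23:-→d24:-→d25:-→d26:-→d27:-→d28:H5  best=H5
  add 96.0.0.0/5 -> H3 at depth 5
  add 103.192.0.0/12 -> H3 at depth 12
  del 103.192.0.0/12 (clear depth 12)
  add 69.0.0.0/9 -> H3 at depth 9
  add 0.0.0.0/1 -> H4 at depth 1
  add 76.0.0.0/6 -> H3 at depth 6
  add 103.0.0.0/8 -> H1 at depth 8
  add 76.208.0.0/12 -> H0 at depth 12
  ? 0.103.59.54  path d0:H0→d1:H4  best=H4
  add 103.205.16.88/29 -> H4 at depth 29
  add 69.0.0.0/8 -> H5 at depth 8

== LOOKUPS ==
["H5","H4"]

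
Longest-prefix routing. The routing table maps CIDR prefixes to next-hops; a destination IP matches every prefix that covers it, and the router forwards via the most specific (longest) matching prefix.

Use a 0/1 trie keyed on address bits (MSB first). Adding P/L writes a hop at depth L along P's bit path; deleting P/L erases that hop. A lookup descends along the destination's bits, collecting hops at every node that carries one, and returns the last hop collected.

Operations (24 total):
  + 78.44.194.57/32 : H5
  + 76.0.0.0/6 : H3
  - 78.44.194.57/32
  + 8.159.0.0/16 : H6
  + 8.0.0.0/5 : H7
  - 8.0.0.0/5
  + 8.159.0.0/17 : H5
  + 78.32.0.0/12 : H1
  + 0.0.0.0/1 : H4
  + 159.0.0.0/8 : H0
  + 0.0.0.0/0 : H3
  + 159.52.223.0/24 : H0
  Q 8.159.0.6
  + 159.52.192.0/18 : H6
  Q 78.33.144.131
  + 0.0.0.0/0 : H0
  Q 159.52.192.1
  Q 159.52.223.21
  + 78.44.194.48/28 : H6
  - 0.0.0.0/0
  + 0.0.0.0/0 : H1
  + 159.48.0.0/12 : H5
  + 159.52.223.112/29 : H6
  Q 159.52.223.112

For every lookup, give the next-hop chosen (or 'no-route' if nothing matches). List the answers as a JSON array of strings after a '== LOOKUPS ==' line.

Process each operation:
  + 78.44.194.57/32 (H5) depth=32
  + 76.0.0.0/6 (H3) depth=6
  del 78.44.194.57/32 (clear depth 32)
  + 8.159.0.0/16 (H6) depth=16
  + 8.0.0.0/5 (H7) depth=5
  del 8.0.0.0/5 (clear depth 5)
  + 8.159.0.0/17 (H5) depth=17
  + 78.32.0.0/12 (H1) depth=12
  + 0.0.0.0/1 (H4) depth=1
  + 159.0.0.0/8 (H0) depth=8
  + 0.0.0.0/0 (H3) depth=0
  + 159.52.223.0/24 (H0) depth=24
  lookup 8.159.0.6: bits 00001000100111110 walk d0:H3→d1:H4→d2:-→d3:-→d4:-→d5:-→d6:-→d7:-→d8:-→d9:-→d10:-→d11:-→d12:-→d13:-→d14:-→d15:-→d16:H6→d17:H5 -> H5
  + 159.52.192.0/18 (H6) depth=18
  lookup 78.33.144.131: bits 010011100010 walk d0:H3→d1:H4→d2:-→d3:-→d4:-→d5:-→d6:H3→d7:-→d8:-→d9:-→d10:-→d11:-→d12:H1 -> H1
  + 0.0.0.0/0 (H0) depth=0
  lookup 159.52.192.1: bits 1001111100110100110 walk d0:H0→d1:-→d2:-→d3:-→d4:-→d5:-→d6:-→d7:-→d8:H0→d9:-→d10:-→d11:-→d12:-→d13:-→d14:-→d15:-→d16:-→d17:-→d18:H6→d19:- -> H6
  lookup 159.52.223.21: bits 100111110011010011011111 walk d0:H0→d1:-→d2:-→d3:-→d4:-→d5:-→d6:-→d7:-→d8:H0→d9:-→d10:-→d11:-→d12:-→d13:-→d14:-→d15:-→d16:-→d17:-→d18:H6→d19:-→d20:-→d21:-→d22:-→d23:-→d24:H0 -> H0
  + 78.44.194.48/28 (H6) depth=28
  del 0.0.0.0/0 (clear depth 0)
  + 0.0.0.0/0 (H1) depth=0
  + 159.48.0.0/12 (H5) depth=12
  + 159.52.223.112/29 (H6) depth=29
  lookup 159.52.223.112: bits 10011111001101001101111101110 walk d0:H1→d1:-→d2:-→d3:-→d4:-→d5:-→d6:-→d7:-→d8:H0→d9:-→d10:-→d11:-→d12:H5→d13:-→d14:-→d15:-→d16:-→d17:-→d18:H6→d19:-→d20:-→d21:-→d22:-→d23:-→d24:H0→d25:-→d26:-→d27:-→d28:-→d29:H6 -> H6

== LOOKUPS ==
["H5","H1","H6","H0","H6"]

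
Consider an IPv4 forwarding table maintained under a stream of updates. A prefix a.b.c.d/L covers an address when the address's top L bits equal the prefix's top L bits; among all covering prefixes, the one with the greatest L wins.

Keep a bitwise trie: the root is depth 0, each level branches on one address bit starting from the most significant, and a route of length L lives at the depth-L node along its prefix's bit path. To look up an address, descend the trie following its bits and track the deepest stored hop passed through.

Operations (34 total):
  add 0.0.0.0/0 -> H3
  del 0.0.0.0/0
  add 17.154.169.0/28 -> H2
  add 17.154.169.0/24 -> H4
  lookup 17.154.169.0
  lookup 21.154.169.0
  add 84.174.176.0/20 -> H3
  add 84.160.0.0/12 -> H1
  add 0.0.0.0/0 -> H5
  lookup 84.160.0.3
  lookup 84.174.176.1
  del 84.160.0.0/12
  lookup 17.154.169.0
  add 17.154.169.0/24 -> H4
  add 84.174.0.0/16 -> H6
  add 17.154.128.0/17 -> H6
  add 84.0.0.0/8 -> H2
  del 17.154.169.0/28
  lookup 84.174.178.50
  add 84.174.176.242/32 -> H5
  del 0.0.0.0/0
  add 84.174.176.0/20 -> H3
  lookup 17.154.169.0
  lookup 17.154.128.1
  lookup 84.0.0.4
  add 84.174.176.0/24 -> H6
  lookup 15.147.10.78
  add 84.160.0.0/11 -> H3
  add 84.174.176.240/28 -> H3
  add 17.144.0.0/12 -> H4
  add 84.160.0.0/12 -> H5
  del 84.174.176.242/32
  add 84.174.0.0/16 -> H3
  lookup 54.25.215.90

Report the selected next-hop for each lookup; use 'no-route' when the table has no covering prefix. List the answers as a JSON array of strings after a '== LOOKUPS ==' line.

Trace:
  + 0.0.0.0/0 (H3) depth=0
  del 0.0.0.0/0 (clear depth 0)
  + 17.154.169.0/28 (H2) depth=28
  + 17.154.169.0/24 (H4) depth=24
  lookup 17.154.169.0: bits 0001000110011010101010010000 walk d0:-→d1:-→d2:-→d3:-→d4:-→d5:-→d6:-→d7:-→d8:-→d9:-→d10:-→d11:-→d12:-→d13:-→d14:-→d15:-→d16:-→d17:-→d18:-→d19:-→d20:-→d21:-→d22:-→d23:-→d24:H4→d25:-→d26:-→d27:-→d28:H2 -> H2
  lookup 21.154.169.0: bits 00010 walk d0:-→d1:-→d2:-→d3:-→d4:-→d5:- -> no-route
  + 84.174.176.0/20 (H3) depth=20
  + 84.160.0.0/12 (H1) depth=12
  + 0.0.0.0/0 (H5) depth=0
  lookup 84.160.0.3: bits 010101001010 walk d0:H5→d1:-→d2:-→d3:-→d4:-→d5:-→d6:-→d7:-→d8:-→d9:-→d10:-→d11:-→d12:H1 -> H1
  lookup 84.174.176.1: bits 01010100101011101011 walk d0:H5→d1:-→d2:-→d3:-→d4:-→d5:-→d6:-→d7:-→d8:-→d9:-→d10:-→d11:-→d12:H1→d13:-→d14:-→d15:-→d16:-→d17:-→d18:-→d19:-→d20:H3 -> H3
  del 84.160.0.0/12 (clear depth 12)
  lookup 17.154.169.0: bits 0001000110011010101010010000 walk d0:H5→d1:-→d2:-→d3:-→d4:-→d5:-→d6:-→d7:-→d8:-→d9:-→d10:-→d11:-→d12:-→d13:-→d14:-→d15:-→d16:-→d17:-→d18:-→d19:-→d20:-→d21:-→d22:-→d23:-→d24:H4→d25:-→d26:-→d27:-→d28:H2 -> H2
  + 17.154.169.0/24 (H4) depth=24
  + 84.174.0.0/16 (H6) depth=16
  + 17.154.128.0/17 (H6) depth=17
  + 84.0.0.0/8 (H2) depth=8
  del 17.154.169.0/28 (clear depth 28)
  lookup 84.174.178.50: bits 01010100101011101011 walk d0:H5→d1:-→d2:-→d3:-→d4:-→d5:-→d6:-→d7:-→d8:H2→d9:-→d10:-→d11:-→d12:-→d13:-→d14:-→d15:-→d16:H6→d17:-→d18:-→d19:-→d20:H3 -> H3
  + 84.174.176.242/32 (H5) depth=32
  del 0.0.0.0/0 (clear depth 0)
  + 84.174.176.0/20 (H3) depth=20
  lookup 17.154.169.0: bits 0001000110011010101010010000 walk d0:-→d1:-→d2:-→d3:-→d4:-→d5:-→d6:-→d7:-→d8:-→d9:-→d10:-→d11:-→d12:-→d13:-→d14:-→d15:-→d16:-→d17:H6→d18:-→d19:-→d20:-→d21:-→d22:-→d23:-→d24:H4→d25:-→d26:-→d27:-→d28:- -> H4
  lookup 17.154.128.1: bits 000100011001101010 walk d0:-→d1:-→d2:-→d3:-→d4:-→d5:-→d6:-→d7:-→d8:-→d9:-→d10:-→d11:-→d12:-→d13:-→d14:-→d15:-→d16:-→d17:H6→d18:- -> H6
  lookup 84.0.0.4: bits 01010100 walk d0:-→d1:-→d2:-→d3:-→d4:-→d5:-→d6:-→d7:-→d8:H2 -> H2
  + 84.174.176.0/24 (H6) depth=24
  lookup 15.147.10.78: bits 000 walk d0:-→d1:-→d2:-→d3:- -> no-route
  + 84.160.0.0/11 (H3) depth=11
  + 84.174.176.240/28 (H3) depth=28
  + 17.144.0.0/12 (H4) depth=12
  + 84.160.0.0/12 (H5) depth=12
  del 84.174.176.242/32 (clear depth 32)
  + 84.174.0.0/16 (H3) depth=16
  lookup 54.25.215.90: bits 00 walk d0:-→d1:-→d2:- -> no-route

== LOOKUPS ==
["H2","no-route","H1","H3","H2","H3","H4","H6","H2","no-route","no-route"]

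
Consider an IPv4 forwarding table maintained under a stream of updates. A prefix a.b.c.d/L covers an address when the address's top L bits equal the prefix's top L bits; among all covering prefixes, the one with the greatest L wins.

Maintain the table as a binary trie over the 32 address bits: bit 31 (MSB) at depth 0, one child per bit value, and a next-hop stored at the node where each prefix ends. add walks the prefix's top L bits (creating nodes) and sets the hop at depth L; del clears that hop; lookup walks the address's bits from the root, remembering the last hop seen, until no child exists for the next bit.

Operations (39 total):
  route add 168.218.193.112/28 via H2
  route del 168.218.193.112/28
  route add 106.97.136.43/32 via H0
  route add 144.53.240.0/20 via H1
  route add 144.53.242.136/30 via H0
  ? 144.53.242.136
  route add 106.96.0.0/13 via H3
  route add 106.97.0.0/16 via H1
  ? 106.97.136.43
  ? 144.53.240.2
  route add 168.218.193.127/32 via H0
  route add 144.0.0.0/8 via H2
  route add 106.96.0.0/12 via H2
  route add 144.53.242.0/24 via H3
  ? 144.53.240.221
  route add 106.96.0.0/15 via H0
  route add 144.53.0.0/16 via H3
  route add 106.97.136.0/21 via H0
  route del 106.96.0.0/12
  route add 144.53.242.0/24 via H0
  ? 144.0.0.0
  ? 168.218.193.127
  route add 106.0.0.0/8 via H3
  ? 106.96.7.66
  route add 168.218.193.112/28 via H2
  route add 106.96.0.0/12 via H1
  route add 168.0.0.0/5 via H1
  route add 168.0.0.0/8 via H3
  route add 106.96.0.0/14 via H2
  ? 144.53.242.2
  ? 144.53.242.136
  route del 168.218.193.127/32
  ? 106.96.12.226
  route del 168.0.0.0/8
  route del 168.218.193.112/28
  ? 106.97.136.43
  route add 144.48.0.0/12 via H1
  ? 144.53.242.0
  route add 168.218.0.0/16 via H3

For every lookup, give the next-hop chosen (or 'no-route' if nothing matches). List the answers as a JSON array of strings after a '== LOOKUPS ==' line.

Trace:
  + 168.218.193.112/28 (H2) depth=28
  del 168.218.193.112/28 (clear depth 28)
  + 106.97.136.43/32 (H0) depth=32
  + 144.53.240.0/20 (H1) depth=20
  + 144.53.242.136/30 (H0) depth=30
  Q 144.53.242.136: descend 100100000011010111110010100010 ; hops seen [H1,H0] ; pick H0
  + 106.96.0.0/13 (H3) depth=13
  + 106.97.0.0/16 (H1) depth=16
  Q 106.97.136.43: descend 01101010011000011000100000101011 ; hops seen [H3,H1,H0] ; pick H0
  Q 144.53.240.2: descend 1001000000110101111100 ; hops seen [H1] ; pick H1
  + 168.218.193.127/32 (H0) depth=32
  + 144.0.0.0/8 (H2) depth=8
  + 106.96.0.0/12 (H2) depth=12
  + 144.53.242.0/24 (H3) depth=24
  Q 144.53.240.221: descend 1001000000110101111100 ; hops seen [H2,H1] ; pick H1
  + 106.96.0.0/15 (H0) depth=15
  + 144.53.0.0/16 (H3) depth=16
  + 106.97.136.0/21 (H0) depth=21
  del 106.96.0.0/12 (clear depth 12)
  + 144.53.242.0/24 (H0) depth=24
  Q 144.0.0.0: descend 1001000000 ; hops seen [H2] ; pick H2
  Q 168.218.193.127: descend 10101000110110101100000101111111 ; hops seen [H0] ; pick H0
  + 106.0.0.0/8 (H3) depth=8
  Q 106.96.7.66: descend 011010100110000 ; hops seen [H3,H3,H0] ; pick H0
  + 168.218.193.112/28 (H2) depth=28
  + 106.96.0.0/12 (H1) depth=12
  + 168.0.0.0/5 (H1) depth=5
  + 168.0.0.0/8 (H3) depth=8
  + 106.96.0.0/14 (H2) depth=14
  Q 144.53.242.2: descend 100100000011010111110010 ; hops seen [H2,H3,H1,H0] ; pick H0
  Q 144.53.242.136: descend 100100000011010111110010100010 ; hops seen [H2,H3,H1,H0,H0] ; pick H0
  del 168.218.193.127/32 (clear depth 32)
  Q 106.96.12.226: descend 011010100110000 ; hops seen [H3,H1,H3,H2,H0] ; pick H0
  del 168.0.0.0/8 (clear depth 8)
  del 168.218.193.112/28 (clear depth 28)
  Q 106.97.136.43: descend 01101010011000011000100000101011 ; hops seen [H3,H1,H3,H2,H0,H1,H0,H0] ; pick H0
  + 144.48.0.0/12 (H1) depth=12
  Q 144.53.242.0: descend 100100000011010111110010 ; hops seen [H2,H1,H3,H1,H0] ; pick H0
  + 168.218.0.0/16 (H3) depth=16

== LOOKUPS ==
["H0","H0","H1","H1","H2","H0","H0","H0","H0","H0","H0","H0"]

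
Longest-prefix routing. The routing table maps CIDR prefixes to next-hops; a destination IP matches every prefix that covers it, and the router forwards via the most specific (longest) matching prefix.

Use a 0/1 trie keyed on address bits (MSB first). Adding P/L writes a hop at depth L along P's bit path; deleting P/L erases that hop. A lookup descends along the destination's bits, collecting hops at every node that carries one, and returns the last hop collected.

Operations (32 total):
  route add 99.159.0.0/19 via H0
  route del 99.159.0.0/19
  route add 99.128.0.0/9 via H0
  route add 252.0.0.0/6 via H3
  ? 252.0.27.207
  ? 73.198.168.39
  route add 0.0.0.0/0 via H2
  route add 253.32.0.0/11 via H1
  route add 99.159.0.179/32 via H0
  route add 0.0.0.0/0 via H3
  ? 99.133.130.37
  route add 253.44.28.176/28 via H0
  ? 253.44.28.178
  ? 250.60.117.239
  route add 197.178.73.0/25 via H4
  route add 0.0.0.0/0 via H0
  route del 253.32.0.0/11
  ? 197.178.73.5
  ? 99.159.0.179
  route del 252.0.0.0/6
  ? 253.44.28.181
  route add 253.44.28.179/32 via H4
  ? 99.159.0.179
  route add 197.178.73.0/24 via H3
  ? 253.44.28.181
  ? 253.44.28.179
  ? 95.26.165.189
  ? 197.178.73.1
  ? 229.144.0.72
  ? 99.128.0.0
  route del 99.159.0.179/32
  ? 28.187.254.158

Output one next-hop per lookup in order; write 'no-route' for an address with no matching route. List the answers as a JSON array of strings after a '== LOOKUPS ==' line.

Process each operation:
  add 99.159.0.0/19 -> H0 at depth 19
  del 99.159.0.0/19 (clear depth 19)
  add 99.128.0.0/9 -> H0 at depth 9
  add 252.0.0.0/6 -> H3 at depth 6
  lookup 252.0.27.207: bits 111111 walk d0:-→d1:-→d2:-→d3:-→d4:-→d5:-→d6:H3 -> H3
  lookup 73.198.168.39: bits 01 walk d0:-→d1:-→d2:- -> no-route
  add 0.0.0.0/0 -> H2 at depth 0
  add 253.32.0.0/11 -> H1 at depth 11
  add 99.159.0.179/32 -> H0 at depth 32
  add 0.0.0.0/0 -> H3 at depth 0
  lookup 99.133.130.37: bits 01100011100 walk d0:H3→d1:-→d2:-→d3:-→d4:-→d5:-→d6:-→d7:-→d8:-→d9:H0→d10:-→d11:- -> H0
  add 253.44.28.176/28 -> H0 at depth 28
  lookup 253.44.28.178: bits 1111110100101100000111001011 walk d0:H3→d1:-→d2:-→d3:-→d4:-→d5:-→d6:H3→d7:-→d8:-→d9:-→d10:-→d11:H1→d12:-→d13:-→d14:-→d15:-→d16:-→d17:-→d18:-→d19:-→d20:-→d21:-→d22:-→d23:-→d24:-→d25:-→d26:-→d27:-→d28:H0 -> H0
  lookup 250.60.117.239: bits 11111 walk d0:H3→d1:-→d2:-→d3:-→d4:-→d5:- -> H3
  add 197.178.73.0/25 -> H4 at depth 25
  add 0.0.0.0/0 -> H0 at depth 0
  del 253.32.0.0/11 (clear depth 11)
  lookup 197.178.73.5: bits 1100010110110010010010010 walk d0:H0→d1:-→d2:-→d3:-→d4:-→d5:-→d6:-→d7:-→d8:-→d9:-→d10:-→d11:-→d12:-→d13:-→d14:-→d15:-→d16:-→d17:-→d18:-→d19:-→d20:-→d21:-→d22:-→d23:-→d24:-→d25:H4 -> H4
  lookup 99.159.0.179: bits 01100011100111110000000010110011 walk d0:H0→d1:-→d2:-→d3:-→d4:-→d5:-→d6:-→d7:-→d8:-→d9:H0→d10:-→d11:-→d12:-→d13:-→d14:-→d15:-→d16:-→d17:-→d18:-→d19:-→d20:-→d21:-→d22:-→d23:-→d24:-→d25:-→d26:-→d27:-→d28:-→d29:-→d30:-→d31:-→d32:H0 -> H0
  del 252.0.0.0/6 (clear depth 6)
  lookup 253.44.28.181: bits 1111110100101100000111001011 walk d0:H0→d1:-→d2:-→d3:-→d4:-→d5:-→d6:-→d7:-→d8:-→d9:-→d10:-→d11:-→d12:-→d13:-→d14:-→d15:-→d16:-→d17:-→d18:-→d19:-→d20:-→d21:-→d22:-→d23:-→d24:-→d25:-→d26:-→d27:-→d28:H0 -> H0
  add 253.44.28.179/32 -> H4 at depth 32
  lookup 99.159.0.179: bits 01100011100111110000000010110011 walk d0:H0→d1:-→d2:-→d3:-→d4:-→d5:-→d6:-→d7:-→d8:-→d9:H0→d10:-→d11:-→d12:-→d13:-→d14:-→d15:-→d16:-→d17:-→d18:-→d19:-→d20:-→d21:-→d22:-→d23:-→d24:-→d25:-→d26:-→d27:-→d28:-→d29:-→d30:-→d31:-→d32:H0 -> H0
  add 197.178.73.0/24 -> H3 at depth 24
  lookup 253.44.28.181: bits 11111101001011000001110010110 walk d0:H0→d1:-→d2:-→d3:-→d4:-→d5:-→d6:-→d7:-→d8:-→d9:-→d10:-→d11:-→d12:-→d13:-→d14:-→d15:-→d16:-→d17:-→d18:-→d19:-→d20:-→d21:-→d22:-→d23:-→d24:-→d25:-→d26:-→d27:-→d28:H0→d29:- -> H0
  lookup 253.44.28.179: bits 11111101001011000001110010110011 walk d0:H0→d1:-→d2:-→d3:-→d4:-→d5:-→d6:-→d7:-→d8:-→d9:-→d10:-→d11:-→d12:-→d13:-→d14:-→d15:-→d16:-→d17:-→d18:-→d19:-→d20:-→d21:-→d22:-→d23:-→d24:-→d25:-→d26:-→d27:-→d28:H0→d29:-→d30:-→d31:-→d32:H4 -> H4
  lookup 95.26.165.189: bits 01 walk d0:H0→d1:-→d2:- -> H0
  lookup 197.178.73.1: bits 1100010110110010010010010 walk d0:H0→d1:-→d2:-→d3:-→d4:-→d5:-→d6:-→d7:-→d8:-→d9:-→d10:-→d11:-→d12:-→d13:-→d14:-→d15:-→d16:-→d17:-→d18:-→d19:-→d20:-→d21:-→d22:-→d23:-→d24:H3→d25:H4 -> H4
  lookup 229.144.0.72: bits 111 walk d0:H0→d1:-→d2:-→d3:- -> H0
  lookup 99.128.0.0: bits 01100011100 walk d0:H0→d1:-→d2:-→d3:-→d4:-→d5:-→d6:-→d7:-→d8:-→d9:H0→d10:-→d11:- -> H0
  del 99.159.0.179/32 (clear depth 32)
  lookup 28.187.254.158: bits 0 walk d0:H0→d1:- -> H0

== LOOKUPS ==
["H3","no-route","H0","H0","H3","H4","H0","H0","H0","H0","H4","H0","H4","H0","H0","H0"]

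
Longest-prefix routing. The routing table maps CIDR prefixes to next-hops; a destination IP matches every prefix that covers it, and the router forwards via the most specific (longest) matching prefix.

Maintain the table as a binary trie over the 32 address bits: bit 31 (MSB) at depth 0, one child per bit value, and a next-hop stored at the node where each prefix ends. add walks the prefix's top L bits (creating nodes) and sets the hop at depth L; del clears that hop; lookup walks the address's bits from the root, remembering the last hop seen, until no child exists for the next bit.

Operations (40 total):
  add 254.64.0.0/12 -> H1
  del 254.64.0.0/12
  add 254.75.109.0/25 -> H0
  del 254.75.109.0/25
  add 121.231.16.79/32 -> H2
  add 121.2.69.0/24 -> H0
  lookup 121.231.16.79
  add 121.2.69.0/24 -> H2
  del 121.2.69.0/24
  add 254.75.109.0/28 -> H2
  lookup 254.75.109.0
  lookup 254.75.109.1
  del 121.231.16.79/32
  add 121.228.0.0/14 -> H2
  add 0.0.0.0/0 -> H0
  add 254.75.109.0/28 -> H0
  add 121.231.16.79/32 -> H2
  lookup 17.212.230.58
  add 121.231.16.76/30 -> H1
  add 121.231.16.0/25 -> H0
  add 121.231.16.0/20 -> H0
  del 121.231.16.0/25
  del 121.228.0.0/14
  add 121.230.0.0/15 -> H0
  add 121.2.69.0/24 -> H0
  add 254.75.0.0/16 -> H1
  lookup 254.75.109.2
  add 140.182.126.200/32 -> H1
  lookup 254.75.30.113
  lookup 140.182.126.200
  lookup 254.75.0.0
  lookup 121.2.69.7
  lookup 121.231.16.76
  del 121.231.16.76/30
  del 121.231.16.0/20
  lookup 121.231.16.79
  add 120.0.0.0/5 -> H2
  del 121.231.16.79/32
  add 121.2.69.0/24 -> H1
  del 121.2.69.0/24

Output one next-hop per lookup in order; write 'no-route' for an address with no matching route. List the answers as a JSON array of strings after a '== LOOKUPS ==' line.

Trace:
  + 254.64.0.0/12 (H1) depth=12
  - 254.64.0.0/12 clear@12
  + 254.75.109.0/25 (H0) depth=25
  - 254.75.109.0/25 clear@25
  + 121.231.16.79/32 (H2) depth=32
  + 121.2.69.0/24 (H0) depth=24
  Q 121.231.16.79: descend 01111001111001110001000001001111 ; hops seen [H2] ; pick H2
  + 121.2.69.0/24 (H2) depth=24
  - 121.2.69.0/24 clear@24
  + 254.75.109.0/28 (H2) depth=28
  Q 254.75.109.0: descend 1111111001001011011011010000 ; hops seen [H2] ; pick H2
  Q 254.75.109.1: descend 1111111001001011011011010000 ; hops seen [H2] ; pick H2
  - 121.231.16.79/32 clear@32
  + 121.228.0.0/14 (H2) depth=14
  + 0.0.0.0/0 (H0) depth=0
  + 254.75.109.0/28 (H0) depth=28
  + 121.231.16.79/32 (H2) depth=32
  Q 17.212.230.58: descend 0 ; hops seen [H0] ; pick H0
  + 121.231.16.76/30 (H1) depth=30
  + 121.231.16.0/25 (H0) depth=25
  + 121.231.16.0/20 (H0) depth=20
  - 121.231.16.0/25 clear@25
  - 121.228.0.0/14 clear@14
  + 121.230.0.0/15 (H0) depth=15
  + 121.2.69.0/24 (H0) depth=24
  + 254.75.0.0/16 (H1) depth=16
  Q 254.75.109.2: descend 1111111001001011011011010000 ; hops seen [H0,H1,H0] ; pick H0
  + 140.182.126.200/32 (H1) depth=32
  Q 254.75.30.113: descend 11111110010010110 ; hops seen [H0,H1] ; pick H1
  Q 140.182.126.200: descend 10001100101101100111111011001000 ; hops seen [H0,H1] ; pick H1
  Q 254.75.0.0: descend 11111110010010110 ; hops seen [H0,H1] ; pick H1
  Q 121.2.69.7: descend 011110010000001001000101 ; hops seen [H0,H0] ; pick H0
  Q 121.231.16.76: descend 011110011110011100010000010011 ; hops seen [H0,H0,H0,H1] ; pick H1
  - 121.231.16.76/30 clear@30
  - 121.231.16.0/20 clear@20
  Q 121.231.16.79: descend 01111001111001110001000001001111 ; hops seen [H0,H0,H2] ; pick H2
  + 120.0.0.0/5 (H2) depth=5
  - 121.231.16.79/32 clear@32
  + 121.2.69.0/24 (H1) depth=24
  - 121.2.69.0/24 clear@24

== LOOKUPS ==
["H2","H2","H2","H0","H0","H1","H1","H1","H0","H1","H2"]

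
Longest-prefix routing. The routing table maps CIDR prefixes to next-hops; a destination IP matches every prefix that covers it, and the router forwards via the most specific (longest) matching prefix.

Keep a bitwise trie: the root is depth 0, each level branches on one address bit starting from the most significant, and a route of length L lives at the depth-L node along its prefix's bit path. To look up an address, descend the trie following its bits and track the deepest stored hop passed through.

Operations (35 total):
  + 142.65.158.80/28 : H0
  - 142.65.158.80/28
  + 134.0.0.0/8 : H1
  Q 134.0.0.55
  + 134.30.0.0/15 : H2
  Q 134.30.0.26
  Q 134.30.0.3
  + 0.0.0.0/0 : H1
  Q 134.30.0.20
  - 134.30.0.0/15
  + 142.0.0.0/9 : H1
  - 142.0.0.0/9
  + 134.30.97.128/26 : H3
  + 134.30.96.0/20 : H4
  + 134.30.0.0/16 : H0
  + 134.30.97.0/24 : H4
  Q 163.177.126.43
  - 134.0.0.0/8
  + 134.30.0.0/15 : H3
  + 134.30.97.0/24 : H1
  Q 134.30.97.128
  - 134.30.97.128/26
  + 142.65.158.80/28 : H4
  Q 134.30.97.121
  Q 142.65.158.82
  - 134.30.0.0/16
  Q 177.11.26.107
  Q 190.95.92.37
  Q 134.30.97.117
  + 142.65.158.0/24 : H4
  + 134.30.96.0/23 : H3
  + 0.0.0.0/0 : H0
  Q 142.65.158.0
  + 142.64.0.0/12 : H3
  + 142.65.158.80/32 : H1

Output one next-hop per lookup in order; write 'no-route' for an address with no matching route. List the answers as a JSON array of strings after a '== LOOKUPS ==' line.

Apply in order:
  + 142.65.158.80/28 (H0) depth=28
  del 142.65.158.80/28 (clear depth 28)
  + 134.0.0.0/8 (H1) depth=8
  Q 134.0.0.55: descend 10000110 ; hops seen [H1] ; pick H1
  + 134.30.0.0/15 (H2) depth=15
  Q 134.30.0.26: descend 100001100001111 ; hops seen [H1,H2] ; pick H2
  Q 134.30.0.3: descend 100001100001111 ; hops seen [H1,H2] ; pick H2
  + 0.0.0.0/0 (H1) depth=0
  Q 134.30.0.20: descend 100001100001111 ; hops seen [H1,H1,H2] ; pick H2
  del 134.30.0.0/15 (clear depth 15)
  + 142.0.0.0/9 (H1) depth=9
  del 142.0.0.0/9 (clear depth 9)
  + 134.30.97.128/26 (H3) depth=26
  + 134.30.96.0/20 (H4) depth=20
  + 134.30.0.0/16 (H0) depth=16
  + 134.30.97.0/24 (H4) depth=24
  Q 163.177.126.43: descend 10 ; hops seen [H1] ; pick H1
  del 134.0.0.0/8 (clear depth 8)
  + 134.30.0.0/15 (H3) depth=15
  + 134.30.97.0/24 (H1) depth=24
  Q 134.30.97.128: descend 10000110000111100110000110 ; hops seen [H1,H3,H0,H4,H1,H3] ; pick H3
  del 134.30.97.128/26 (clear depth 26)
  + 142.65.158.80/28 (H4) depth=28
  Q 134.30.97.121: descend 100001100001111001100001 ; hops seen [H1,H3,H0,H4,H1] ; pick H1
  Q 142.65.158.82: descend 1000111001000001100111100101 ; hops seen [H1,H4] ; pick H4
  del 134.30.0.0/16 (clear depth 16)
  Q 177.11.26.107: descend 10 ; hops seen [H1] ; pick H1
  Q 190.95.92.37: descend 10 ; hops seen [H1] ; pick H1
  Q 134.30.97.117: descend 100001100001111001100001 ; hops seen [H1,H3,H4,H1] ; pick H1
  + 142.65.158.0/24 (H4) depth=24
  + 134.30.96.0/23 (H3) depth=23
  + 0.0.0.0/0 (H0) depth=0
  Q 142.65.158.0: descend 1000111001000001100111100 ; hops seen [H0,H4] ; pick H4
  + 142.64.0.0/12 (H3) depth=12
  + 142.65.158.80/32 (H1) depth=32

== LOOKUPS ==
["H1","H2","H2","H2","H1","H3","H1","H4","H1","H1","H1","H4"]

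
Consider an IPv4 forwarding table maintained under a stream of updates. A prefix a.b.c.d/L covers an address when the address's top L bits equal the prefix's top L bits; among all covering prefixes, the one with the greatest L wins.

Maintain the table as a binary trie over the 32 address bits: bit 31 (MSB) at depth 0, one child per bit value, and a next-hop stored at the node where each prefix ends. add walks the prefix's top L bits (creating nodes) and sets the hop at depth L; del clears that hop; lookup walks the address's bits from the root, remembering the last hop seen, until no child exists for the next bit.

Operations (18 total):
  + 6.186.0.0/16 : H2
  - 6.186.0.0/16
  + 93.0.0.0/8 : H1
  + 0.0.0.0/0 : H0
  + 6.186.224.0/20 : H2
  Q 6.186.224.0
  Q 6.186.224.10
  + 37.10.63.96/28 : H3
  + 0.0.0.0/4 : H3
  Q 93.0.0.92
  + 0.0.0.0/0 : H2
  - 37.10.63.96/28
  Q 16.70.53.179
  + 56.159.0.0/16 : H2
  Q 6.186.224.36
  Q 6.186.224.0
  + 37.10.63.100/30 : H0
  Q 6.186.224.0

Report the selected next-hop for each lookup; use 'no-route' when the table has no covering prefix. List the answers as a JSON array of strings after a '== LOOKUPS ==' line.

Trace:
  add 6.186.0.0/16 -> H2 at depth 16
  - 6.186.0.0/16 clear@16
  add 93.0.0.0/8 -> H1 at depth 8
  add 0.0.0.0/0 -> H0 at depth 0
  add 6.186.224.0/20 -> H2 at depth 20
  lookup 6.186.224.0: bits 00000110101110101110 walk d0:H0→d1:-→d2:-→d3:-→d4:-→d5:-→d6:-→d7:-→d8:-→d9:-→d10:-→d11:-→d12:-→d13:-→d14:-→d15:-→d16:-→d17:-→d18:-→d19:-→d20:H2 -> H2
  lookup 6.186.224.10: bits 00000110101110101110 walk d0:H0→d1:-→d2:-→d3:-→d4:-→d5:-→d6:-→d7:-→d8:-→d9:-→d10:-→d11:-→d12:-→d13:-→d14:-→d15:-→d16:-→d17:-→d18:-→d19:-→d20:H2 -> H2
  add 37.10.63.96/28 -> H3 at depth 28
  add 0.0.0.0/4 -> H3 at depth 4
  lookup 93.0.0.92: bits 01011101 walk d0:H0→d1:-→d2:-→d3:-→d4:-→d5:-→d6:-→d7:-→d8:H1 -> H1
  add 0.0.0.0/0 -> H2 at depth 0
  - 37.10.63.96/28 clear@28
  lookup 16.70.53.179: bits 000 walk d0:H2→d1:-→d2:-→d3:- -> H2
  add 56.159.0.0/16 -> H2 at depth 16
  lookup 6.186.224.36: bits 00000110101110101110 walk d0:H2→d1:-→d2:-→d3:-→d4:H3→d5:-→d6:-→d7:-→d8:-→d9:-→d10:-→d11:-→d12:-→d13:-→d14:-→d15:-→d16:-→d17:-→d18:-→d19:-→d20:H2 -> H2
  lookup 6.186.224.0: bits 00000110101110101110 walk d0:H2→d1:-→d2:-→d3:-→d4:H3→d5:-→d6:-→d7:-→d8:-→d9:-→d10:-→d11:-→d12:-→d13:-→d14:-→d15:-→d16:-→d17:-→d18:-→d19:-→d20:H2 -> H2
  add 37.10.63.100/30 -> H0 at depth 30
  lookup 6.186.224.0: bits 00000110101110101110 walk d0:H2→d1:-→d2:-→d3:-→d4:H3→d5:-→d6:-→d7:-→d8:-→d9:-→d10:-→d11:-→d12:-→d13:-→d14:-→d15:-→d16:-→d17:-→d18:-→d19:-→d20:H2 -> H2

== LOOKUPS ==
["H2","H2","H1","H2","H2","H2","H2"]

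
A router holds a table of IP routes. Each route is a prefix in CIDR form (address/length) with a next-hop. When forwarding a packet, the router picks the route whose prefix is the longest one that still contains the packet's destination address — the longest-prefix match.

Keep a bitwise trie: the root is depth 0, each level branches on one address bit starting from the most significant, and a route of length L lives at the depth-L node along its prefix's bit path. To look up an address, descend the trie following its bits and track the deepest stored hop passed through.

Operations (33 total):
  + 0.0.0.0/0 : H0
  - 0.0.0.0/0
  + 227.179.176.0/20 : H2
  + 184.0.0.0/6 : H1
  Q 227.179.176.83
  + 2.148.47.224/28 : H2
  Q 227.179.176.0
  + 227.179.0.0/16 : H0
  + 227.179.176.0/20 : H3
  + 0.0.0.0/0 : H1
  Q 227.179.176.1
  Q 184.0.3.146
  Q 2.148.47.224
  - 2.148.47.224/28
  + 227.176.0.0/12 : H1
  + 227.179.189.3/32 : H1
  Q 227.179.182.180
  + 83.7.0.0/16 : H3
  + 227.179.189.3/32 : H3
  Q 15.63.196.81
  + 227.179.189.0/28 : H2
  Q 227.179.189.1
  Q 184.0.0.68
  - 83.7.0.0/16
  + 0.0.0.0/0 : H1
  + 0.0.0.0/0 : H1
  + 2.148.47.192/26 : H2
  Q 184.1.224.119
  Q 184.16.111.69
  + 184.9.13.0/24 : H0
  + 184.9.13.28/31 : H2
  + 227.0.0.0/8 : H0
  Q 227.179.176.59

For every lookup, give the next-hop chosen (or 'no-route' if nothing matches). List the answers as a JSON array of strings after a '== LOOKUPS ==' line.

Apply in order:
  add 0.0.0.0/0 -> H0 at depth 0
  del 0.0.0.0/0 (clear depth 0)
  add 227.179.176.0/20 -> H2 at depth 20
  add 184.0.0.0/6 -> H1 at depth 6
  ? 227.179.176.83  path d0:-→d1:-→d2:-→d3:-→d4:-→d5:-→d6:-→d7:-→d8:-→d9:-→d10:-→d11:-→d12:-→d13:-→d14:-→d15:-→d16:-→d17:-→d18:-→d19:-→d20:H2  best=H2
  add 2.148.47.224/28 -> H2 at depth 28
  ? 227.179.176.0  path d0:-→d1:-→d2:-→d3:-→d4:-→d5:-→d6:-→d7:-→d8:-→d9:-→d10:-→d11:-→d12:-→d13:-→d14:-→d15:-→d16:-→d17:-→d18:-→d19:-→d20:H2  best=H2
  add 227.179.0.0/16 -> H0 at depth 16
  add 227.179.176.0/20 -> H3 at depth 20
  add 0.0.0.0/0 -> H1 at depth 0
  ? 227.179.176.1  path d0:H1→d1:-→d2:-→d3:-→d4:-→d5:-→d6:-→d7:-→d8:-→d9:-→d10:-→d11:-→d12:-→d13:-→d14:-→d15:-→d16:H0→d17:-→d18:-→d19:-→d20:H3  best=H3
  ? 184.0.3.146  path d0:H1→d1:-→d2:-→d3:-→d4:-→d5:-→d6:H1  best=H1
  ? 2.148.47.224  path d0:H1→d1:-→d2:-→d3:-→d4:-→d5:-→d6:-→d7:-→d8:-→d9:-→d10:-→d11:-→d12:-→d13:-→d14:-→d15:-→d16:-→d17:-→d18:-→d19:-→d20:-→d21:-→d22:-→d23:-→d24:-→d25:-→d26:-→d27:-→d28:H2  best=H2
  del 2.148.47.224/28 (clear depth 28)
  add 227.176.0.0/12 -> H1 at depth 12
  add 227.179.189.3/32 -> H1 at depth 32
  ? 227.179.182.180  path d0:H1→d1:-→d2:-→d3:-→d4:-→d5:-→d6:-→d7:-→d8:-→d9:-→d10:-→d11:-→d12:H1→d13:-→d14:-→d15:-→d16:H0→d17:-→d18:-→d19:-→d20:H3  best=H3
  add 83.7.0.0/16 -> H3 at depth 16
  add 227.179.189.3/32 -> H3 at depth 32
  ? 15.63.196.81  path d0:H1→d1:-→d2:-→d3:-→d4:-  best=H1
  add 227.179.189.0/28 -> H2 at depth 28
  ? 227.179.189.1  path d0:H1→d1:-→d2:-→d3:-→d4:-→d5:-→d6:-→d7:-→d8:-→d9:-→d10:-→d11:-→d12:H1→d13:-→d14:-→d15:-→d16:H0→d17:-→d18:-→d19:-→d20:H3→d21:-→d22:-→d23:-→d24:-→d25:-→d26:-→d27:-→d28:H2→d29:-→d30:-  best=H2
  ? 184.0.0.68  path d0:H1→d1:-→d2:-→d3:-→d4:-→d5:-→d6:H1  best=H1
  del 83.7.0.0/16 (clear depth 16)
  add 0.0.0.0/0 -> H1 at depth 0
  add 0.0.0.0/0 -> H1 at depth 0
  add 2.148.47.192/26 -> H2 at depth 26
  ? 184.1.224.119  path d0:H1→d1:-→d2:-→d3:-→d4:-→d5:-→d6:H1  best=H1
  ? 184.16.111.69  path d0:H1→d1:-→d2:-→d3:-→d4:-→d5:-→d6:H1  best=H1
  add 184.9.13.0/24 -> H0 at depth 24
  add 184.9.13.28/31 -> H2 at depth 31
  add 227.0.0.0/8 -> H0 at depth 8
  ? 227.179.176.59  path d0:H1→d1:-→d2:-→d3:-→d4:-→d5:-→d6:-→d7:-→d8:H0→d9:-→d10:-→d11:-→d12:H1→d13:-→d14:-→d15:-→d16:H0→d17:-→d18:-→d19:-→d20:H3  best=H3

== LOOKUPS ==
["H2","H2","H3","H1","H2","H3","H1","H2","H1","H1","H1","H3"]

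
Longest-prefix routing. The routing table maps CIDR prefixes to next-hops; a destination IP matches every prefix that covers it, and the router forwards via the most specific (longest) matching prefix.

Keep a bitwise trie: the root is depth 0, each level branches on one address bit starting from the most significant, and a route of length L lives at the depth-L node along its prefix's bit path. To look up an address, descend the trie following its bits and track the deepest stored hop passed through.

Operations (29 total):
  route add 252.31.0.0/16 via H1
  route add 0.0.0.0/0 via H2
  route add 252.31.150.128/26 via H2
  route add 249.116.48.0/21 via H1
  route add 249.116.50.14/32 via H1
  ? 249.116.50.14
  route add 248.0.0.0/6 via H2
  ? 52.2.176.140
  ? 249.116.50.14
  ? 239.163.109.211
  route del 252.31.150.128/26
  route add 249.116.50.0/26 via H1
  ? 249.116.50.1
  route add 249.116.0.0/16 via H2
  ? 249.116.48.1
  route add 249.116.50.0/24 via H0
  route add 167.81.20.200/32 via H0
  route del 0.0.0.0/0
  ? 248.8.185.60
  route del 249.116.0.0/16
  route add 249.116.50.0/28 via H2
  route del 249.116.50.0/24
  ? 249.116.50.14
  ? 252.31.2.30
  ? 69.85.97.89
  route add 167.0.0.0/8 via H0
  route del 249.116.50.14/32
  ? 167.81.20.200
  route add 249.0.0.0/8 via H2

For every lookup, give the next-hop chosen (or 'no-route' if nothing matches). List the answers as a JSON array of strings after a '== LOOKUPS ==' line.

Process each operation:
  add 252.31.0.0/16 -> H1 at depth 16
  add 0.0.0.0/0 -> H2 at depth 0
  add 252.31.150.128/26 -> H2 at depth 26
  add 249.116.48.0/21 -> H1 at depth 21
  add 249.116.50.14/32 -> H1 at depth 32
  lookup 249.116.50.14: bits 11111001011101000011001000001110 walk d0:H2→d1:-→d2:-→d3:-→d4:-→d5:-→d6:-→d7:-→d8:-→d9:-→d10:-→d11:-→d12:-→d13:-→d14:-→d15:-→d16:-→d17:-→d18:-→d19:-→d20:-→d21:H1→d22:-→d23:-→d24:-→d25:-→d26:-→d27:-→d28:-→d29:-→d30:-→d31:-→d32:H1 -> H1
  add 248.0.0.0/6 -> H2 at depth 6
  lookup 52.2.176.140: bits ε walk d0:H2 -> H2
  lookup 249.116.50.14: bits 11111001011101000011001000001110 walk d0:H2→d1:-→d2:-→d3:-→d4:-→d5:-→d6:H2→d7:-→d8:-→d9:-→d10:-→d11:-→d12:-→d13:-→d14:-→d15:-→d16:-→d17:-→d18:-→d19:-→d20:-→d21:H1→d22:-→d23:-→d24:-→d25:-→d26:-→d27:-→d28:-→d29:-→d30:-→d31:-→d32:H1 -> H1
  lookup 239.163.109.211: bits 111 walk d0:H2→d1:-→d2:-→d3:- -> H2
  del 252.31.150.128/26 (clear depth 26)
  add 249.116.50.0/26 -> H1 at depth 26
  lookup 249.116.50.1: bits 1111100101110100001100100000 walk d0:H2→d1:-→d2:-→d3:-→d4:-→d5:-→d6:H2→d7:-→d8:-→d9:-→d10:-→d11:-→d12:-→d13:-→d14:-→d15:-→d16:-→d17:-→d18:-→d19:-→d20:-→d21:H1→d22:-→d23:-→d24:-→d25:-→d26:H1→d27:-→d28:- -> H1
  add 249.116.0.0/16 -> H2 at depth 16
  lookup 249.116.48.1: bits 1111100101110100001100 walk d0:H2→d1:-→d2:-→d3:-→d4:-→d5:-→d6:H2→d7:-→d8:-→d9:-→d10:-→d11:-→d12:-→d13:-→d14:-→d15:-→d16:H2→d17:-→d18:-→d19:-→d20:-→d21:H1→d22:- -> H1
  add 249.116.50.0/24 -> H0 at depth 24
  add 167.81.20.200/32 -> H0 at depth 32
  del 0.0.0.0/0 (clear depth 0)
  lookup 248.8.185.60: bits 1111100 walk d0:-→d1:-→d2:-→d3:-→d4:-→d5:-→d6:H2→d7:- -> H2
  del 249.116.0.0/16 (clear depth 16)
  add 249.116.50.0/28 -> H2 at depth 28
  del 249.116.50.0/24 (clear depth 24)
  lookup 249.116.50.14: bits 11111001011101000011001000001110 walk d0:-→d1:-→d2:-→d3:-→d4:-→d5:-→d6:H2→d7:-→d8:-→d9:-→d10:-→d11:-→d12:-→d13:-→d14:-→d15:-→d16:-→d17:-→d18:-→d19:-→d20:-→d21:H1→d22:-→d23:-→d24:-→d25:-→d26:H1→d27:-→d28:H2→d29:-→d30:-→d31:-→d32:H1 -> H1
  lookup 252.31.2.30: bits 1111110000011111 walk d0:-→d1:-→d2:-→d3:-→d4:-→d5:-→d6:-→d7:-→d8:-→d9:-→d10:-→d11:-→d12:-→d13:-→d14:-→d15:-→d16:H1 -> H1
  lookup 69.85.97.89: bits ε walk d0:- -> no-route
  add 167.0.0.0/8 -> H0 at depth 8
  del 249.116.50.14/32 (clear depth 32)
  lookup 167.81.20.200: bits 10100111010100010001010011001000 walk d0:-→d1:-→d2:-→d3:-→d4:-→d5:-→d6:-→d7:-→d8:H0→d9:-→d10:-→d11:-→d12:-→d13:-→d14:-→d15:-→d16:-→d17:-→d18:-→d19:-→d20:-→d21:-→d22:-→d23:-→d24:-→d25:-→d26:-→d27:-→d28:-→d29:-→d30:-→d31:-→d32:H0 -> H0
  add 249.0.0.0/8 -> H2 at depth 8

== LOOKUPS ==
["H1","H2","H1","H2","H1","H1","H2","H1","H1","no-route","H0"]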